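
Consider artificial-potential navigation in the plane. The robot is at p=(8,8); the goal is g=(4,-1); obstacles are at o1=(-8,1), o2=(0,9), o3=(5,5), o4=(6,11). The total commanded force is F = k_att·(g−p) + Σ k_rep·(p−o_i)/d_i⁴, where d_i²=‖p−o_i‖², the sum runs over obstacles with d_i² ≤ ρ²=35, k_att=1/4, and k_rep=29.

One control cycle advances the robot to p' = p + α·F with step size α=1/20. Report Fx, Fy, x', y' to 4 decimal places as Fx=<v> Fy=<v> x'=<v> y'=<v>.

Fx=-0.3883 Fy=-2.4963 x'=7.9806 y'=7.8752

F_att = 1/4·(g−p) = 1/4·(-4,-9) = (-1.0000,-2.2500)
o1: d²=305 > ρ²=35 → inactive
o2: d²=65 > ρ²=35 → inactive
o3: d²=18 ≤ ρ²=35; F_rep = 29·(3,3)/18² = (0.2685,0.2685)
o4: d²=13 ≤ ρ²=35; F_rep = 29·(2,-3)/13² = (0.3432,-0.5148)
F = F_att + ΣF_rep = (-0.3883,-2.4963)
p' = p + 1/20·F = (7.9806,7.8752)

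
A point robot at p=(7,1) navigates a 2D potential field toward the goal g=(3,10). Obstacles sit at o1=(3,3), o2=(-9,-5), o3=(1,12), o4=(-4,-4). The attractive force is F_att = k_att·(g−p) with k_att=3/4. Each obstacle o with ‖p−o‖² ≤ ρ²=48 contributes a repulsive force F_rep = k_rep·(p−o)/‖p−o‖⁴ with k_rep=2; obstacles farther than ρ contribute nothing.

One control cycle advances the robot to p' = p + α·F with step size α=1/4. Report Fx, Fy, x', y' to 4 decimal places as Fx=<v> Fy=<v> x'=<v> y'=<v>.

Fx=-2.9800 Fy=6.7400 x'=6.2550 y'=2.6850

F_att = 3/4·(g−p) = 3/4·(-4,9) = (-3.0000,6.7500)
o1: d²=20 ≤ ρ²=48; F_rep = 2·(4,-2)/20² = (0.0200,-0.0100)
o2: d²=292 > ρ²=48 → inactive
o3: d²=157 > ρ²=48 → inactive
o4: d²=146 > ρ²=48 → inactive
F = F_att + ΣF_rep = (-2.9800,6.7400)
p' = p + 1/4·F = (6.2550,2.6850)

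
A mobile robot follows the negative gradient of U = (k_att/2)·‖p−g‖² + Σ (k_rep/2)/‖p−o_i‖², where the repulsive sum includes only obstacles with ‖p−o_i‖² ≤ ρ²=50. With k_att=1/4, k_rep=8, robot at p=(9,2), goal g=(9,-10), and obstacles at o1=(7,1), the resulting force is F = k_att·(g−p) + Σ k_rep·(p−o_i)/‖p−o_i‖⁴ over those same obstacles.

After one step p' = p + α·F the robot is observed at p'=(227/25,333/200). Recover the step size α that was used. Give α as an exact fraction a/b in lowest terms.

α = 1/8

F_att = 1/4·(g−p) = 1/4·(0,-12) = (0.0000,-3.0000)
o1: d²=5 ≤ ρ²=50; F_rep = 8·(2,1)/5² = (0.6400,0.3200)
F = F_att + ΣF_rep = (0.6400,-2.6800)
Δp = p'−p = (0.0800,-0.3350); α = Δx/Fx = (2/25) / (16/25) = 1/8
check: Δy/Fy = (-67/200) / (-67/25) = 1/8 ✓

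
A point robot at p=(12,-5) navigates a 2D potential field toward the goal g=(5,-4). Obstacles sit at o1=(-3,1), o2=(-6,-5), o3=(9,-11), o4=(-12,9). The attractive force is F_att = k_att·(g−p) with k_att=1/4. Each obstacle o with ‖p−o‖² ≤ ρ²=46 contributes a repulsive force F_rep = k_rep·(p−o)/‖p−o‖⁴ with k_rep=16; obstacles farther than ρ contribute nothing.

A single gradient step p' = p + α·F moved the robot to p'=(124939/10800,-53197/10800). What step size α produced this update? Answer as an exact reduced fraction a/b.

α = 1/4

F_att = 1/4·(g−p) = 1/4·(-7,1) = (-1.7500,0.2500)
o1: d²=261 > ρ²=46 → inactive
o2: d²=324 > ρ²=46 → inactive
o3: d²=45 ≤ ρ²=46; F_rep = 16·(3,6)/45² = (0.0237,0.0474)
o4: d²=772 > ρ²=46 → inactive
F = F_att + ΣF_rep = (-1.7263,0.2974)
Δp = p'−p = (-0.4316,0.0744); α = Δx/Fx = (-4661/10800) / (-4661/2700) = 1/4
check: Δy/Fy = (803/10800) / (803/2700) = 1/4 ✓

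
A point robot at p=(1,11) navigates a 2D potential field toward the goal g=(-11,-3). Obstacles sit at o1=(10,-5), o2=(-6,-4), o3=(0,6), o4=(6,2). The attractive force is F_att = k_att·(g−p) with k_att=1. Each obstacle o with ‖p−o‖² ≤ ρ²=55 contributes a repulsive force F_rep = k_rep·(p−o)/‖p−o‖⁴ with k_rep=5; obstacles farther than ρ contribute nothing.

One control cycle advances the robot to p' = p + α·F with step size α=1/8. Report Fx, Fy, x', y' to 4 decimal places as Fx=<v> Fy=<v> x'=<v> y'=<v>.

Fx=-11.9926 Fy=-13.9630 x'=-0.4991 y'=9.2546

F_att = 1·(g−p) = 1·(-12,-14) = (-12.0000,-14.0000)
o1: d²=337 > ρ²=55 → inactive
o2: d²=274 > ρ²=55 → inactive
o3: d²=26 ≤ ρ²=55; F_rep = 5·(1,5)/26² = (0.0074,0.0370)
o4: d²=106 > ρ²=55 → inactive
F = F_att + ΣF_rep = (-11.9926,-13.9630)
p' = p + 1/8·F = (-0.4991,9.2546)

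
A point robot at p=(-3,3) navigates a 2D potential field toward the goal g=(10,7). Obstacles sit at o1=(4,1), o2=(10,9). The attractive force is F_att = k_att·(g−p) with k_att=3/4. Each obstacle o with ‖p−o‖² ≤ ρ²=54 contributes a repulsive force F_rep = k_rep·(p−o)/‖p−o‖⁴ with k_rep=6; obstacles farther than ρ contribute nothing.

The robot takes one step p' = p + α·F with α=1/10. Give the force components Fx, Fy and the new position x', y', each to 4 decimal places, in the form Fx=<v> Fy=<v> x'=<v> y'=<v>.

Fx=9.7350 Fy=3.0043 x'=-2.0265 y'=3.3004

F_att = 3/4·(g−p) = 3/4·(13,4) = (9.7500,3.0000)
o1: d²=53 ≤ ρ²=54; F_rep = 6·(-7,2)/53² = (-0.0150,0.0043)
o2: d²=205 > ρ²=54 → inactive
F = F_att + ΣF_rep = (9.7350,3.0043)
p' = p + 1/10·F = (-2.0265,3.3004)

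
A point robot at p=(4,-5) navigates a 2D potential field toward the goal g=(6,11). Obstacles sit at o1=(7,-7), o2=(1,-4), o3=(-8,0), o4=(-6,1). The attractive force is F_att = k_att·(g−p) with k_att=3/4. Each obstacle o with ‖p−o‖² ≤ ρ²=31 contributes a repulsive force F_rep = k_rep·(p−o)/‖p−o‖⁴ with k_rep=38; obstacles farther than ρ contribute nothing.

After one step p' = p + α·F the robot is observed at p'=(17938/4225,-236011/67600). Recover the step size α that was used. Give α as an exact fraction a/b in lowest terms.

α = 1/8

F_att = 3/4·(g−p) = 3/4·(2,16) = (1.5000,12.0000)
o1: d²=13 ≤ ρ²=31; F_rep = 38·(-3,2)/13² = (-0.6746,0.4497)
o2: d²=10 ≤ ρ²=31; F_rep = 38·(3,-1)/10² = (1.1400,-0.3800)
o3: d²=169 > ρ²=31 → inactive
o4: d²=136 > ρ²=31 → inactive
F = F_att + ΣF_rep = (1.9654,12.0697)
Δp = p'−p = (0.2457,1.5087); α = Δx/Fx = (1038/4225) / (8304/4225) = 1/8
check: Δy/Fy = (101989/67600) / (101989/8450) = 1/8 ✓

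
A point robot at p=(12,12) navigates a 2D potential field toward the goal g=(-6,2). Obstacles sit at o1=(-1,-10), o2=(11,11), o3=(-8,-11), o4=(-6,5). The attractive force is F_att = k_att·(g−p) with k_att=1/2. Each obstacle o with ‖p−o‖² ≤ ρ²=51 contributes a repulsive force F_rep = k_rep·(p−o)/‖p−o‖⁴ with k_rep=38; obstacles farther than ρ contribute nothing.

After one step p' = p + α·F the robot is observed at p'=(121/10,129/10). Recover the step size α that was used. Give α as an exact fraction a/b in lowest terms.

α = 1/5

F_att = 1/2·(g−p) = 1/2·(-18,-10) = (-9.0000,-5.0000)
o1: d²=653 > ρ²=51 → inactive
o2: d²=2 ≤ ρ²=51; F_rep = 38·(1,1)/2² = (9.5000,9.5000)
o3: d²=929 > ρ²=51 → inactive
o4: d²=373 > ρ²=51 → inactive
F = F_att + ΣF_rep = (0.5000,4.5000)
Δp = p'−p = (0.1000,0.9000); α = Δx/Fx = (1/10) / (1/2) = 1/5
check: Δy/Fy = (9/10) / (9/2) = 1/5 ✓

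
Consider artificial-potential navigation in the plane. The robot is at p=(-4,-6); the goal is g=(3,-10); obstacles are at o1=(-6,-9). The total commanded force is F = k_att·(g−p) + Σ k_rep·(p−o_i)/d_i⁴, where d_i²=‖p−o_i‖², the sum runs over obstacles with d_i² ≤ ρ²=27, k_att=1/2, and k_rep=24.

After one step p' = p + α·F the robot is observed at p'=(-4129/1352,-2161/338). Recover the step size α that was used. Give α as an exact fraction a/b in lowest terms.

α = 1/4

F_att = 1/2·(g−p) = 1/2·(7,-4) = (3.5000,-2.0000)
o1: d²=13 ≤ ρ²=27; F_rep = 24·(2,3)/13² = (0.2840,0.4260)
F = F_att + ΣF_rep = (3.7840,-1.5740)
Δp = p'−p = (0.9460,-0.3935); α = Δx/Fx = (1279/1352) / (1279/338) = 1/4
check: Δy/Fy = (-133/338) / (-266/169) = 1/4 ✓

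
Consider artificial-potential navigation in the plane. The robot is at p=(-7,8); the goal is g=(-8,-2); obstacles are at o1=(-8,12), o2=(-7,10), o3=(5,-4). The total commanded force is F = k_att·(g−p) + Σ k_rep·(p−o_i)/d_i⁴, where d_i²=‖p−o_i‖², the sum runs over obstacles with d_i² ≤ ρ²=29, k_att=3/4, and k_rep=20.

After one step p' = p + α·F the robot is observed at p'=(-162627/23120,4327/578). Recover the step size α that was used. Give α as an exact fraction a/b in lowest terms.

α = 1/20

F_att = 3/4·(g−p) = 3/4·(-1,-10) = (-0.7500,-7.5000)
o1: d²=17 ≤ ρ²=29; F_rep = 20·(1,-4)/17² = (0.0692,-0.2768)
o2: d²=4 ≤ ρ²=29; F_rep = 20·(0,-2)/4² = (0.0000,-2.5000)
o3: d²=288 > ρ²=29 → inactive
F = F_att + ΣF_rep = (-0.6808,-10.2768)
Δp = p'−p = (-0.0340,-0.5138); α = Δx/Fx = (-787/23120) / (-787/1156) = 1/20
check: Δy/Fy = (-297/578) / (-2970/289) = 1/20 ✓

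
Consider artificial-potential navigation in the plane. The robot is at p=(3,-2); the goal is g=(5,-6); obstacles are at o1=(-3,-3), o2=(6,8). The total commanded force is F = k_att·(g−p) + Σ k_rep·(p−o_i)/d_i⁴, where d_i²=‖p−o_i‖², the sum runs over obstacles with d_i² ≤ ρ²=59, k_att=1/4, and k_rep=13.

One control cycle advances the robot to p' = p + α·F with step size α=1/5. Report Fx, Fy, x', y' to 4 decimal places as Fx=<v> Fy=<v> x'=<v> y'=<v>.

Fx=0.5570 Fy=-0.9905 x'=3.1114 y'=-2.1981

F_att = 1/4·(g−p) = 1/4·(2,-4) = (0.5000,-1.0000)
o1: d²=37 ≤ ρ²=59; F_rep = 13·(6,1)/37² = (0.0570,0.0095)
o2: d²=109 > ρ²=59 → inactive
F = F_att + ΣF_rep = (0.5570,-0.9905)
p' = p + 1/5·F = (3.1114,-2.1981)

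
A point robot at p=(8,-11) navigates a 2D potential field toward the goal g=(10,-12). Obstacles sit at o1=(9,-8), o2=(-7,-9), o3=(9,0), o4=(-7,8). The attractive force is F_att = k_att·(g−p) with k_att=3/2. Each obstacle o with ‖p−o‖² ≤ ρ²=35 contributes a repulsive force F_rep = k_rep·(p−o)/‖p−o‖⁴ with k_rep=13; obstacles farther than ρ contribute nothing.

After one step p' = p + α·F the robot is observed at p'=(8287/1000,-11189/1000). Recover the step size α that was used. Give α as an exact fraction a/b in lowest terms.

F_att = 3/2·(g−p) = 3/2·(2,-1) = (3.0000,-1.5000)
o1: d²=10 ≤ ρ²=35; F_rep = 13·(-1,-3)/10² = (-0.1300,-0.3900)
o2: d²=229 > ρ²=35 → inactive
o3: d²=122 > ρ²=35 → inactive
o4: d²=586 > ρ²=35 → inactive
F = F_att + ΣF_rep = (2.8700,-1.8900)
Δp = p'−p = (0.2870,-0.1890); α = Δx/Fx = (287/1000) / (287/100) = 1/10
check: Δy/Fy = (-189/1000) / (-189/100) = 1/10 ✓

α = 1/10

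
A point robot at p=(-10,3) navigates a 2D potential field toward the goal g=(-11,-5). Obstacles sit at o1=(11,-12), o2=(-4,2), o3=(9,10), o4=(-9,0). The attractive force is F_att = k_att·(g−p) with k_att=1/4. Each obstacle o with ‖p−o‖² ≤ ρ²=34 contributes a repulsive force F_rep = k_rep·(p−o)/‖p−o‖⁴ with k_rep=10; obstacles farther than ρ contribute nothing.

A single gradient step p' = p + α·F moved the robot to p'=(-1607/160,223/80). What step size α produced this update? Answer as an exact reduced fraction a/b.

α = 1/8

F_att = 1/4·(g−p) = 1/4·(-1,-8) = (-0.2500,-2.0000)
o1: d²=666 > ρ²=34 → inactive
o2: d²=37 > ρ²=34 → inactive
o3: d²=410 > ρ²=34 → inactive
o4: d²=10 ≤ ρ²=34; F_rep = 10·(-1,3)/10² = (-0.1000,0.3000)
F = F_att + ΣF_rep = (-0.3500,-1.7000)
Δp = p'−p = (-0.0437,-0.2125); α = Δx/Fx = (-7/160) / (-7/20) = 1/8
check: Δy/Fy = (-17/80) / (-17/10) = 1/8 ✓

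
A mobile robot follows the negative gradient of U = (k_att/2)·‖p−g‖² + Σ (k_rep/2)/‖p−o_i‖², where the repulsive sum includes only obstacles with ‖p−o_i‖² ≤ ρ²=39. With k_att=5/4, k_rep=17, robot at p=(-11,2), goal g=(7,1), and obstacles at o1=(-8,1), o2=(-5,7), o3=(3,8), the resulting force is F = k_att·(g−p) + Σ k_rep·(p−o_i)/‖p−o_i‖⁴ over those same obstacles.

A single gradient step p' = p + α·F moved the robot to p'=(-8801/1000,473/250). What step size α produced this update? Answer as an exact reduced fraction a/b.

F_att = 5/4·(g−p) = 5/4·(18,-1) = (22.5000,-1.2500)
o1: d²=10 ≤ ρ²=39; F_rep = 17·(-3,1)/10² = (-0.5100,0.1700)
o2: d²=61 > ρ²=39 → inactive
o3: d²=232 > ρ²=39 → inactive
F = F_att + ΣF_rep = (21.9900,-1.0800)
Δp = p'−p = (2.1990,-0.1080); α = Δx/Fx = (2199/1000) / (2199/100) = 1/10
check: Δy/Fy = (-27/250) / (-27/25) = 1/10 ✓

α = 1/10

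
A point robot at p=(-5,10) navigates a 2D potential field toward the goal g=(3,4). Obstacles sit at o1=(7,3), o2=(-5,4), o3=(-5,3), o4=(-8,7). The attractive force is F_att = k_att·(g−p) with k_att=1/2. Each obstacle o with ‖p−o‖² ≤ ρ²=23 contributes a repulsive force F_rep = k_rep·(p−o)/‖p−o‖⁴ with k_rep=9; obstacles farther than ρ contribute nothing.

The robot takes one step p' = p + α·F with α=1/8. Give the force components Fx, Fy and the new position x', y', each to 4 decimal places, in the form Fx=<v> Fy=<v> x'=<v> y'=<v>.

F_att = 1/2·(g−p) = 1/2·(8,-6) = (4.0000,-3.0000)
o1: d²=193 > ρ²=23 → inactive
o2: d²=36 > ρ²=23 → inactive
o3: d²=49 > ρ²=23 → inactive
o4: d²=18 ≤ ρ²=23; F_rep = 9·(3,3)/18² = (0.0833,0.0833)
F = F_att + ΣF_rep = (4.0833,-2.9167)
p' = p + 1/8·F = (-4.4896,9.6354)

Fx=4.0833 Fy=-2.9167 x'=-4.4896 y'=9.6354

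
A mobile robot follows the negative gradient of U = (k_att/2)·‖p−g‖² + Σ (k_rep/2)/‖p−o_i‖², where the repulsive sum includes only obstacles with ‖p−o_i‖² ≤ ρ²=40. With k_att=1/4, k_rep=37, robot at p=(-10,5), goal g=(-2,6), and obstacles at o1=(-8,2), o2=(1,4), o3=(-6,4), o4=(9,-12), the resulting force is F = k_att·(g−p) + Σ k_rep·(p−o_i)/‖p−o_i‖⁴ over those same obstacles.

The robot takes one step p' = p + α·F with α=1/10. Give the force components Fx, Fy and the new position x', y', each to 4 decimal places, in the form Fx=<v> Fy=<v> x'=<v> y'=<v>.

F_att = 1/4·(g−p) = 1/4·(8,1) = (2.0000,0.2500)
o1: d²=13 ≤ ρ²=40; F_rep = 37·(-2,3)/13² = (-0.4379,0.6568)
o2: d²=122 > ρ²=40 → inactive
o3: d²=17 ≤ ρ²=40; F_rep = 37·(-4,1)/17² = (-0.5121,0.1280)
o4: d²=650 > ρ²=40 → inactive
F = F_att + ΣF_rep = (1.0500,1.0348)
p' = p + 1/10·F = (-9.8950,5.1035)

Fx=1.0500 Fy=1.0348 x'=-9.8950 y'=5.1035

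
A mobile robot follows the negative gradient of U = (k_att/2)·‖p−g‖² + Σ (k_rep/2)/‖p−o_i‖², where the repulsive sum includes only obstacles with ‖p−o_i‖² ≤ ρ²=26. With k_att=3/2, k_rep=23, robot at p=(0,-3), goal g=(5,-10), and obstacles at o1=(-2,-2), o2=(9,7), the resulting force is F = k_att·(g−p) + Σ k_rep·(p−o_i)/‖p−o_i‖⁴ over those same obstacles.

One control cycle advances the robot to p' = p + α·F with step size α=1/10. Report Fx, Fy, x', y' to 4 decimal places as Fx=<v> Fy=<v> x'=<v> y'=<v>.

F_att = 3/2·(g−p) = 3/2·(5,-7) = (7.5000,-10.5000)
o1: d²=5 ≤ ρ²=26; F_rep = 23·(2,-1)/5² = (1.8400,-0.9200)
o2: d²=181 > ρ²=26 → inactive
F = F_att + ΣF_rep = (9.3400,-11.4200)
p' = p + 1/10·F = (0.9340,-4.1420)

Fx=9.3400 Fy=-11.4200 x'=0.9340 y'=-4.1420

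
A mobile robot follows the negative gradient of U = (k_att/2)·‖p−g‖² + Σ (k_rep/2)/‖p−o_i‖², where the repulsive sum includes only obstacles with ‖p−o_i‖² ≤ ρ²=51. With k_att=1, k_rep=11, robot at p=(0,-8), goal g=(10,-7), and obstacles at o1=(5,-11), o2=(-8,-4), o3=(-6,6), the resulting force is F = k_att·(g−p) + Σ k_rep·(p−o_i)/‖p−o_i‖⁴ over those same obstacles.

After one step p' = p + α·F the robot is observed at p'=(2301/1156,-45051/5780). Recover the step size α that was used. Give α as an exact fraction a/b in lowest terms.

F_att = 1·(g−p) = 1·(10,1) = (10.0000,1.0000)
o1: d²=34 ≤ ρ²=51; F_rep = 11·(-5,3)/34² = (-0.0476,0.0285)
o2: d²=80 > ρ²=51 → inactive
o3: d²=232 > ρ²=51 → inactive
F = F_att + ΣF_rep = (9.9524,1.0285)
Δp = p'−p = (1.9905,0.2057); α = Δx/Fx = (2301/1156) / (11505/1156) = 1/5
check: Δy/Fy = (1189/5780) / (1189/1156) = 1/5 ✓

α = 1/5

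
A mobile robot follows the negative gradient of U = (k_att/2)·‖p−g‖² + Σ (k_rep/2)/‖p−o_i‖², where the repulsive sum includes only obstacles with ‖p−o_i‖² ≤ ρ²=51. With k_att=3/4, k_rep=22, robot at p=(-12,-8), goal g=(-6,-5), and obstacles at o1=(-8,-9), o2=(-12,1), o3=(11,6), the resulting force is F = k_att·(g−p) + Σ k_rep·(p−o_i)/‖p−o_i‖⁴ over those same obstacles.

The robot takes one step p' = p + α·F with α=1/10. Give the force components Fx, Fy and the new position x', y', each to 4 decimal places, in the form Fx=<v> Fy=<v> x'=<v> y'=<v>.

Fx=4.1955 Fy=2.3261 x'=-11.5804 y'=-7.7674

F_att = 3/4·(g−p) = 3/4·(6,3) = (4.5000,2.2500)
o1: d²=17 ≤ ρ²=51; F_rep = 22·(-4,1)/17² = (-0.3045,0.0761)
o2: d²=81 > ρ²=51 → inactive
o3: d²=725 > ρ²=51 → inactive
F = F_att + ΣF_rep = (4.1955,2.3261)
p' = p + 1/10·F = (-11.5804,-7.7674)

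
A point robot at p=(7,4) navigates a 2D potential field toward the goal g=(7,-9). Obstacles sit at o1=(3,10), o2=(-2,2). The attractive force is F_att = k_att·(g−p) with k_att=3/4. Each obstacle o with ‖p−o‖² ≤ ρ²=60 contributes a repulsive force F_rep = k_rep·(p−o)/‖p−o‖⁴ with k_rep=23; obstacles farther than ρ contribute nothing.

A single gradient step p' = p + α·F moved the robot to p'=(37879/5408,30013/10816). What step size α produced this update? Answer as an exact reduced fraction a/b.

α = 1/8

F_att = 3/4·(g−p) = 3/4·(0,-13) = (0.0000,-9.7500)
o1: d²=52 ≤ ρ²=60; F_rep = 23·(4,-6)/52² = (0.0340,-0.0510)
o2: d²=85 > ρ²=60 → inactive
F = F_att + ΣF_rep = (0.0340,-9.8010)
Δp = p'−p = (0.0043,-1.2251); α = Δx/Fx = (23/5408) / (23/676) = 1/8
check: Δy/Fy = (-13251/10816) / (-13251/1352) = 1/8 ✓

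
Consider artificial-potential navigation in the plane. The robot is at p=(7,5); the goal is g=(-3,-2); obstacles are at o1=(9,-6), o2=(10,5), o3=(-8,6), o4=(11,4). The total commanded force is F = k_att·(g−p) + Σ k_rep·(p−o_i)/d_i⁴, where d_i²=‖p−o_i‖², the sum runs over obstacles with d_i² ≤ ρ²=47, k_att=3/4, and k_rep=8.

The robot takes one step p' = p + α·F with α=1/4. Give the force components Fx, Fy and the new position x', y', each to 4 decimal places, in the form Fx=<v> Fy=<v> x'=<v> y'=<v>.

Fx=-7.9070 Fy=-5.2223 x'=5.0232 y'=3.6944

F_att = 3/4·(g−p) = 3/4·(-10,-7) = (-7.5000,-5.2500)
o1: d²=125 > ρ²=47 → inactive
o2: d²=9 ≤ ρ²=47; F_rep = 8·(-3,0)/9² = (-0.2963,0.0000)
o3: d²=226 > ρ²=47 → inactive
o4: d²=17 ≤ ρ²=47; F_rep = 8·(-4,1)/17² = (-0.1107,0.0277)
F = F_att + ΣF_rep = (-7.9070,-5.2223)
p' = p + 1/4·F = (5.0232,3.6944)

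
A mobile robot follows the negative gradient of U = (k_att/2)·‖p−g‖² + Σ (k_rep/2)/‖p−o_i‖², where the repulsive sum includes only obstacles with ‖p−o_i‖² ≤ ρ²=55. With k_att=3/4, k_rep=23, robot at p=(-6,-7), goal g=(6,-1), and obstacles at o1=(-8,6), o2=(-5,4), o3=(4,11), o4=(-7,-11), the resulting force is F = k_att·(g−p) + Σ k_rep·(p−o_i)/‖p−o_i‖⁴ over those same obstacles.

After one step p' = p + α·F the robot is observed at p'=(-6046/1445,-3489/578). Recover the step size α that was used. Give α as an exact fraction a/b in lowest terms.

F_att = 3/4·(g−p) = 3/4·(12,6) = (9.0000,4.5000)
o1: d²=173 > ρ²=55 → inactive
o2: d²=122 > ρ²=55 → inactive
o3: d²=424 > ρ²=55 → inactive
o4: d²=17 ≤ ρ²=55; F_rep = 23·(1,4)/17² = (0.0796,0.3183)
F = F_att + ΣF_rep = (9.0796,4.8183)
Δp = p'−p = (1.8159,0.9637); α = Δx/Fx = (2624/1445) / (2624/289) = 1/5
check: Δy/Fy = (557/578) / (2785/578) = 1/5 ✓

α = 1/5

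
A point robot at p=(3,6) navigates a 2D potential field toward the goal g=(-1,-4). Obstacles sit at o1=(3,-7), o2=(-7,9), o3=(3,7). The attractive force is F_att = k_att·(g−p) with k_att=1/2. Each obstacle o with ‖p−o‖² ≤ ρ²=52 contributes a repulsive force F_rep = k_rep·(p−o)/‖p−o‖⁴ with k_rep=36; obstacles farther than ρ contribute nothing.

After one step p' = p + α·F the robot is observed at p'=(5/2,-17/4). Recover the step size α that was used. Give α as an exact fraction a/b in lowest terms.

α = 1/4

F_att = 1/2·(g−p) = 1/2·(-4,-10) = (-2.0000,-5.0000)
o1: d²=169 > ρ²=52 → inactive
o2: d²=109 > ρ²=52 → inactive
o3: d²=1 ≤ ρ²=52; F_rep = 36·(0,-1)/1² = (0.0000,-36.0000)
F = F_att + ΣF_rep = (-2.0000,-41.0000)
Δp = p'−p = (-0.5000,-10.2500); α = Δx/Fx = (-1/2) / (-2) = 1/4
check: Δy/Fy = (-41/4) / (-41) = 1/4 ✓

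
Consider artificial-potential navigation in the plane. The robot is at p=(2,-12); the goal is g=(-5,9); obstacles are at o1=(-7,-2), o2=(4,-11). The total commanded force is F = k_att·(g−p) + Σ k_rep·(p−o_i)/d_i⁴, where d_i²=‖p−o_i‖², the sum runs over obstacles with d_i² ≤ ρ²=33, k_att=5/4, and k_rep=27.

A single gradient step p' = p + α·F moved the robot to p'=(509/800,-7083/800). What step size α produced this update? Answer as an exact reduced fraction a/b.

F_att = 5/4·(g−p) = 5/4·(-7,21) = (-8.7500,26.2500)
o1: d²=181 > ρ²=33 → inactive
o2: d²=5 ≤ ρ²=33; F_rep = 27·(-2,-1)/5² = (-2.1600,-1.0800)
F = F_att + ΣF_rep = (-10.9100,25.1700)
Δp = p'−p = (-1.3638,3.1463); α = Δx/Fx = (-1091/800) / (-1091/100) = 1/8
check: Δy/Fy = (2517/800) / (2517/100) = 1/8 ✓

α = 1/8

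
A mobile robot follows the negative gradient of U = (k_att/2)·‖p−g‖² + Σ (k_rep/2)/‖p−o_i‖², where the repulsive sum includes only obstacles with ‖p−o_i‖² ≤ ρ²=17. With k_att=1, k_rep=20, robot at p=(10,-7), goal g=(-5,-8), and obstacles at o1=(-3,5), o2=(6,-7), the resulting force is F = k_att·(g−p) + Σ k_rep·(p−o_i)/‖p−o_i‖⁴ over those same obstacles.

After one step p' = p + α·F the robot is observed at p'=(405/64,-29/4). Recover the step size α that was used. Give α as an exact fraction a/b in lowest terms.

α = 1/4

F_att = 1·(g−p) = 1·(-15,-1) = (-15.0000,-1.0000)
o1: d²=313 > ρ²=17 → inactive
o2: d²=16 ≤ ρ²=17; F_rep = 20·(4,0)/16² = (0.3125,0.0000)
F = F_att + ΣF_rep = (-14.6875,-1.0000)
Δp = p'−p = (-3.6719,-0.2500); α = Δx/Fx = (-235/64) / (-235/16) = 1/4
check: Δy/Fy = (-1/4) / (-1) = 1/4 ✓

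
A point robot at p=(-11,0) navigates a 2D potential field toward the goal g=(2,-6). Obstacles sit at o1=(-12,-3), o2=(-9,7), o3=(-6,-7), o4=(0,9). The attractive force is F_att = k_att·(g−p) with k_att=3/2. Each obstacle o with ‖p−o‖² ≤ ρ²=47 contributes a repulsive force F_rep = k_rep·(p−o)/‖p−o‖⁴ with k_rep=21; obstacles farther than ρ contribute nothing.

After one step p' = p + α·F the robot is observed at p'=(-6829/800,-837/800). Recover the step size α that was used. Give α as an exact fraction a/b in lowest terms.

α = 1/8

F_att = 3/2·(g−p) = 3/2·(13,-6) = (19.5000,-9.0000)
o1: d²=10 ≤ ρ²=47; F_rep = 21·(1,3)/10² = (0.2100,0.6300)
o2: d²=53 > ρ²=47 → inactive
o3: d²=74 > ρ²=47 → inactive
o4: d²=202 > ρ²=47 → inactive
F = F_att + ΣF_rep = (19.7100,-8.3700)
Δp = p'−p = (2.4638,-1.0462); α = Δx/Fx = (1971/800) / (1971/100) = 1/8
check: Δy/Fy = (-837/800) / (-837/100) = 1/8 ✓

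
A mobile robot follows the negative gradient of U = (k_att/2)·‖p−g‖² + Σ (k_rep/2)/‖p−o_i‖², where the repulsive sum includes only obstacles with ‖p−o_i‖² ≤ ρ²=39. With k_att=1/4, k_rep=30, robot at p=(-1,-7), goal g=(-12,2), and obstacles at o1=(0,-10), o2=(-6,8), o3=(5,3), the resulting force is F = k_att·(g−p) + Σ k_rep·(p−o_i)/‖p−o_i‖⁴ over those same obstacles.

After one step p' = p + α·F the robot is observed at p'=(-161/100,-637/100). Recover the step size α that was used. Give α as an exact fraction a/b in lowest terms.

F_att = 1/4·(g−p) = 1/4·(-11,9) = (-2.7500,2.2500)
o1: d²=10 ≤ ρ²=39; F_rep = 30·(-1,3)/10² = (-0.3000,0.9000)
o2: d²=250 > ρ²=39 → inactive
o3: d²=136 > ρ²=39 → inactive
F = F_att + ΣF_rep = (-3.0500,3.1500)
Δp = p'−p = (-0.6100,0.6300); α = Δx/Fx = (-61/100) / (-61/20) = 1/5
check: Δy/Fy = (63/100) / (63/20) = 1/5 ✓

α = 1/5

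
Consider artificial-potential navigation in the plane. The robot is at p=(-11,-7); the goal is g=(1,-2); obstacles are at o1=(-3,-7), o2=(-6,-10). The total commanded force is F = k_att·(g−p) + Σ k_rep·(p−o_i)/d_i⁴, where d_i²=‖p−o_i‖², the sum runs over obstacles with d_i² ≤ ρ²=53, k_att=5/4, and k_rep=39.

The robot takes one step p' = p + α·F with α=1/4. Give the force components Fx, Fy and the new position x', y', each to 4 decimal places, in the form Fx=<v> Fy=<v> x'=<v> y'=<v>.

F_att = 5/4·(g−p) = 5/4·(12,5) = (15.0000,6.2500)
o1: d²=64 > ρ²=53 → inactive
o2: d²=34 ≤ ρ²=53; F_rep = 39·(-5,3)/34² = (-0.1687,0.1012)
F = F_att + ΣF_rep = (14.8313,6.3512)
p' = p + 1/4·F = (-7.2922,-5.4122)

Fx=14.8313 Fy=6.3512 x'=-7.2922 y'=-5.4122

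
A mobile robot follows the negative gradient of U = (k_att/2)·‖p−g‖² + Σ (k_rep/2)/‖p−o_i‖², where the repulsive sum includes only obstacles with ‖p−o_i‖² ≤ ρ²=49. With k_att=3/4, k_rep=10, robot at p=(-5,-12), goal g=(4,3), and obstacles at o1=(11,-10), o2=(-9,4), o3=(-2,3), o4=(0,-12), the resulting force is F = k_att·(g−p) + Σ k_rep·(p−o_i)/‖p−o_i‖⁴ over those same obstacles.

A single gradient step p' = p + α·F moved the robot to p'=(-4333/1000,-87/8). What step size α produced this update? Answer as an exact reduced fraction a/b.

F_att = 3/4·(g−p) = 3/4·(9,15) = (6.7500,11.2500)
o1: d²=260 > ρ²=49 → inactive
o2: d²=272 > ρ²=49 → inactive
o3: d²=234 > ρ²=49 → inactive
o4: d²=25 ≤ ρ²=49; F_rep = 10·(-5,0)/25² = (-0.0800,0.0000)
F = F_att + ΣF_rep = (6.6700,11.2500)
Δp = p'−p = (0.6670,1.1250); α = Δx/Fx = (667/1000) / (667/100) = 1/10
check: Δy/Fy = (9/8) / (45/4) = 1/10 ✓

α = 1/10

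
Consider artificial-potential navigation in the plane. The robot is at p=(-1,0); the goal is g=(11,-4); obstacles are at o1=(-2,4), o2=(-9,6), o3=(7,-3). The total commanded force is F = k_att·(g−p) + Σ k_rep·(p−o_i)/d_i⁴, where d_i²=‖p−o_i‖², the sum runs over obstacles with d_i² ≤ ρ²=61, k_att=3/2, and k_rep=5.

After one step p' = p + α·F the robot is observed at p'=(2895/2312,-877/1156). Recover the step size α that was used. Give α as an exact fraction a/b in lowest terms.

α = 1/8

F_att = 3/2·(g−p) = 3/2·(12,-4) = (18.0000,-6.0000)
o1: d²=17 ≤ ρ²=61; F_rep = 5·(1,-4)/17² = (0.0173,-0.0692)
o2: d²=100 > ρ²=61 → inactive
o3: d²=73 > ρ²=61 → inactive
F = F_att + ΣF_rep = (18.0173,-6.0692)
Δp = p'−p = (2.2522,-0.7587); α = Δx/Fx = (5207/2312) / (5207/289) = 1/8
check: Δy/Fy = (-877/1156) / (-1754/289) = 1/8 ✓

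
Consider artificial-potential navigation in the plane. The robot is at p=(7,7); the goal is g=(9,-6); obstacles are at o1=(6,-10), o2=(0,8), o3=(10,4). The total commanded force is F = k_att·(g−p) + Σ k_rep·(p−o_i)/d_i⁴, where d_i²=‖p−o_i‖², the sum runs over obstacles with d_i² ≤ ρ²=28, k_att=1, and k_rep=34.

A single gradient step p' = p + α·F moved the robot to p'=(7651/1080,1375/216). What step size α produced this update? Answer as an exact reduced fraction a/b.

α = 1/20

F_att = 1·(g−p) = 1·(2,-13) = (2.0000,-13.0000)
o1: d²=290 > ρ²=28 → inactive
o2: d²=50 > ρ²=28 → inactive
o3: d²=18 ≤ ρ²=28; F_rep = 34·(-3,3)/18² = (-0.3148,0.3148)
F = F_att + ΣF_rep = (1.6852,-12.6852)
Δp = p'−p = (0.0843,-0.6343); α = Δx/Fx = (91/1080) / (91/54) = 1/20
check: Δy/Fy = (-137/216) / (-685/54) = 1/20 ✓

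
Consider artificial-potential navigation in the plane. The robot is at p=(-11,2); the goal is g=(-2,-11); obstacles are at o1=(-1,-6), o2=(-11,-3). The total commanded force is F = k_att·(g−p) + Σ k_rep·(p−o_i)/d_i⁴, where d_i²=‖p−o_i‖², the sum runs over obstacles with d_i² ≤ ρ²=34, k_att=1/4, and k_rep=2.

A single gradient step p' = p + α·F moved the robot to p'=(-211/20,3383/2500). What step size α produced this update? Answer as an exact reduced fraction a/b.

F_att = 1/4·(g−p) = 1/4·(9,-13) = (2.2500,-3.2500)
o1: d²=164 > ρ²=34 → inactive
o2: d²=25 ≤ ρ²=34; F_rep = 2·(0,5)/25² = (0.0000,0.0160)
F = F_att + ΣF_rep = (2.2500,-3.2340)
Δp = p'−p = (0.4500,-0.6468); α = Δx/Fx = (9/20) / (9/4) = 1/5
check: Δy/Fy = (-1617/2500) / (-1617/500) = 1/5 ✓

α = 1/5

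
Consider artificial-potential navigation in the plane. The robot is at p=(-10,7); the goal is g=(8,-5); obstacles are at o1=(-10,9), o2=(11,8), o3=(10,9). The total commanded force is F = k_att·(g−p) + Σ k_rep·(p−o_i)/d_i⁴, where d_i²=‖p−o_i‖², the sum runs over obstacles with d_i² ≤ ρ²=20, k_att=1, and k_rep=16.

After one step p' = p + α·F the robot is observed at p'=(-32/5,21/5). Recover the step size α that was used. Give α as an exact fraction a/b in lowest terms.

α = 1/5

F_att = 1·(g−p) = 1·(18,-12) = (18.0000,-12.0000)
o1: d²=4 ≤ ρ²=20; F_rep = 16·(0,-2)/4² = (0.0000,-2.0000)
o2: d²=442 > ρ²=20 → inactive
o3: d²=404 > ρ²=20 → inactive
F = F_att + ΣF_rep = (18.0000,-14.0000)
Δp = p'−p = (3.6000,-2.8000); α = Δx/Fx = (18/5) / (18) = 1/5
check: Δy/Fy = (-14/5) / (-14) = 1/5 ✓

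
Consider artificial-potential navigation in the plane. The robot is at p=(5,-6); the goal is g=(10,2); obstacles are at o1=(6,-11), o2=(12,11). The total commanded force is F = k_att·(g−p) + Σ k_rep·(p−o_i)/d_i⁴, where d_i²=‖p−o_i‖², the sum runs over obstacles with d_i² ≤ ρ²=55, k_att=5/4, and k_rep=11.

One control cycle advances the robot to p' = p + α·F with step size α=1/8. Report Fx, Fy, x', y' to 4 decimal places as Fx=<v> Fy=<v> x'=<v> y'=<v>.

Fx=6.2337 Fy=10.0814 x'=5.7792 y'=-4.7398

F_att = 5/4·(g−p) = 5/4·(5,8) = (6.2500,10.0000)
o1: d²=26 ≤ ρ²=55; F_rep = 11·(-1,5)/26² = (-0.0163,0.0814)
o2: d²=338 > ρ²=55 → inactive
F = F_att + ΣF_rep = (6.2337,10.0814)
p' = p + 1/8·F = (5.7792,-4.7398)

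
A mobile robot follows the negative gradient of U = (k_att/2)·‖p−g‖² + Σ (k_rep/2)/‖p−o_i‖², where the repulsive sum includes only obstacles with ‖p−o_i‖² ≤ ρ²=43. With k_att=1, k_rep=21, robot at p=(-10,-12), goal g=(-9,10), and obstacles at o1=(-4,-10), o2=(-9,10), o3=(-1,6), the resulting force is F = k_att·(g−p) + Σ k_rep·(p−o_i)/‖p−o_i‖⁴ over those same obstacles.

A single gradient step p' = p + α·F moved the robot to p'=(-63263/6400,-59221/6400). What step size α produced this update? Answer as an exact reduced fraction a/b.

F_att = 1·(g−p) = 1·(1,22) = (1.0000,22.0000)
o1: d²=40 ≤ ρ²=43; F_rep = 21·(-6,-2)/40² = (-0.0788,-0.0262)
o2: d²=485 > ρ²=43 → inactive
o3: d²=405 > ρ²=43 → inactive
F = F_att + ΣF_rep = (0.9213,21.9737)
Δp = p'−p = (0.1152,2.7467); α = Δx/Fx = (737/6400) / (737/800) = 1/8
check: Δy/Fy = (17579/6400) / (17579/800) = 1/8 ✓

α = 1/8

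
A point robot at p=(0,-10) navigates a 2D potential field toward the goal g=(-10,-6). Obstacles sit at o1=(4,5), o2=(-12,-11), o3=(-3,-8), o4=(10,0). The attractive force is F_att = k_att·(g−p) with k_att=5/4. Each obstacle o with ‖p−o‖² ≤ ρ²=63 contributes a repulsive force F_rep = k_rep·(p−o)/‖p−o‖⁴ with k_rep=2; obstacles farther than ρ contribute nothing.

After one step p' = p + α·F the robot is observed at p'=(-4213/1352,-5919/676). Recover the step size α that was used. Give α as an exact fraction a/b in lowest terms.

α = 1/4

F_att = 5/4·(g−p) = 5/4·(-10,4) = (-12.5000,5.0000)
o1: d²=241 > ρ²=63 → inactive
o2: d²=145 > ρ²=63 → inactive
o3: d²=13 ≤ ρ²=63; F_rep = 2·(3,-2)/13² = (0.0355,-0.0237)
o4: d²=200 > ρ²=63 → inactive
F = F_att + ΣF_rep = (-12.4645,4.9763)
Δp = p'−p = (-3.1161,1.2441); α = Δx/Fx = (-4213/1352) / (-4213/338) = 1/4
check: Δy/Fy = (841/676) / (841/169) = 1/4 ✓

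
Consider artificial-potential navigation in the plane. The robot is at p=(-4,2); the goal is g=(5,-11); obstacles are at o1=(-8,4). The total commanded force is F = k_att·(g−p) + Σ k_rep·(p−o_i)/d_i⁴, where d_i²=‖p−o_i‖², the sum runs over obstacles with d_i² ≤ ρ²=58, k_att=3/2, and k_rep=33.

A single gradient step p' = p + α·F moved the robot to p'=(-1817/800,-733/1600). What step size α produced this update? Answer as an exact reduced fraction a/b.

F_att = 3/2·(g−p) = 3/2·(9,-13) = (13.5000,-19.5000)
o1: d²=20 ≤ ρ²=58; F_rep = 33·(4,-2)/20² = (0.3300,-0.1650)
F = F_att + ΣF_rep = (13.8300,-19.6650)
Δp = p'−p = (1.7288,-2.4581); α = Δx/Fx = (1383/800) / (1383/100) = 1/8
check: Δy/Fy = (-3933/1600) / (-3933/200) = 1/8 ✓

α = 1/8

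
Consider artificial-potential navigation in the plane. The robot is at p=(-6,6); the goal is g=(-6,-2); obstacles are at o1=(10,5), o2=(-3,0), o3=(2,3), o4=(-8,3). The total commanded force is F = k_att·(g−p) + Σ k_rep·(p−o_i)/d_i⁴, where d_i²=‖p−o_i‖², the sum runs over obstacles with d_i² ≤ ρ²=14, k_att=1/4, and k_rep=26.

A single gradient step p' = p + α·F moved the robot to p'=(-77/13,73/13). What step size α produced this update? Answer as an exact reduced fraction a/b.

α = 1/4

F_att = 1/4·(g−p) = 1/4·(0,-8) = (0.0000,-2.0000)
o1: d²=257 > ρ²=14 → inactive
o2: d²=45 > ρ²=14 → inactive
o3: d²=73 > ρ²=14 → inactive
o4: d²=13 ≤ ρ²=14; F_rep = 26·(2,3)/13² = (0.3077,0.4615)
F = F_att + ΣF_rep = (0.3077,-1.5385)
Δp = p'−p = (0.0769,-0.3846); α = Δx/Fx = (1/13) / (4/13) = 1/4
check: Δy/Fy = (-5/13) / (-20/13) = 1/4 ✓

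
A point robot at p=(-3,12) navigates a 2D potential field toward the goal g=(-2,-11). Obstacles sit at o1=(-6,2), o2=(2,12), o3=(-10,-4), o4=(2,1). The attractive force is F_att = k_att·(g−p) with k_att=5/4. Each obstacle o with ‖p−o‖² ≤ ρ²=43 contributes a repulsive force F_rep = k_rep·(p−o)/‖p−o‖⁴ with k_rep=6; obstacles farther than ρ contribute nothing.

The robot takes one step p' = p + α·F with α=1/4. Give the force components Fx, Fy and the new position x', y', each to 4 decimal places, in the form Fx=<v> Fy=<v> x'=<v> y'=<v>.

Fx=1.2020 Fy=-28.7500 x'=-2.6995 y'=4.8125

F_att = 5/4·(g−p) = 5/4·(1,-23) = (1.2500,-28.7500)
o1: d²=109 > ρ²=43 → inactive
o2: d²=25 ≤ ρ²=43; F_rep = 6·(-5,0)/25² = (-0.0480,0.0000)
o3: d²=305 > ρ²=43 → inactive
o4: d²=146 > ρ²=43 → inactive
F = F_att + ΣF_rep = (1.2020,-28.7500)
p' = p + 1/4·F = (-2.6995,4.8125)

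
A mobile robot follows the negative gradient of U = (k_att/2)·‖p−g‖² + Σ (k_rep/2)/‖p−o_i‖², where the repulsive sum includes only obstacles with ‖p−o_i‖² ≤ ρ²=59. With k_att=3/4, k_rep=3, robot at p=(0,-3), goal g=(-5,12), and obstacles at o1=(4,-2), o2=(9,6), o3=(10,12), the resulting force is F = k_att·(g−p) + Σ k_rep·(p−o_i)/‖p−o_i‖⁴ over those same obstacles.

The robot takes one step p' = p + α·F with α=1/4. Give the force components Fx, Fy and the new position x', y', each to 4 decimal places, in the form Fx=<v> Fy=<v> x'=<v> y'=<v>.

F_att = 3/4·(g−p) = 3/4·(-5,15) = (-3.7500,11.2500)
o1: d²=17 ≤ ρ²=59; F_rep = 3·(-4,-1)/17² = (-0.0415,-0.0104)
o2: d²=162 > ρ²=59 → inactive
o3: d²=325 > ρ²=59 → inactive
F = F_att + ΣF_rep = (-3.7915,11.2396)
p' = p + 1/4·F = (-0.9479,-0.1901)

Fx=-3.7915 Fy=11.2396 x'=-0.9479 y'=-0.1901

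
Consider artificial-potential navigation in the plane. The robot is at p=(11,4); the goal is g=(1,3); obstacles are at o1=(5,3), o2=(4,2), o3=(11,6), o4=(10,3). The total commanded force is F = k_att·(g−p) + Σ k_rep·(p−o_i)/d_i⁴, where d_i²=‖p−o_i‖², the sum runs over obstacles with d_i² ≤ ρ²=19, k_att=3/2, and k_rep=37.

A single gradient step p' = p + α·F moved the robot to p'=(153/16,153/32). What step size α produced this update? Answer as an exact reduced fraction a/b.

α = 1/4

F_att = 3/2·(g−p) = 3/2·(-10,-1) = (-15.0000,-1.5000)
o1: d²=37 > ρ²=19 → inactive
o2: d²=53 > ρ²=19 → inactive
o3: d²=4 ≤ ρ²=19; F_rep = 37·(0,-2)/4² = (0.0000,-4.6250)
o4: d²=2 ≤ ρ²=19; F_rep = 37·(1,1)/2² = (9.2500,9.2500)
F = F_att + ΣF_rep = (-5.7500,3.1250)
Δp = p'−p = (-1.4375,0.7812); α = Δx/Fx = (-23/16) / (-23/4) = 1/4
check: Δy/Fy = (25/32) / (25/8) = 1/4 ✓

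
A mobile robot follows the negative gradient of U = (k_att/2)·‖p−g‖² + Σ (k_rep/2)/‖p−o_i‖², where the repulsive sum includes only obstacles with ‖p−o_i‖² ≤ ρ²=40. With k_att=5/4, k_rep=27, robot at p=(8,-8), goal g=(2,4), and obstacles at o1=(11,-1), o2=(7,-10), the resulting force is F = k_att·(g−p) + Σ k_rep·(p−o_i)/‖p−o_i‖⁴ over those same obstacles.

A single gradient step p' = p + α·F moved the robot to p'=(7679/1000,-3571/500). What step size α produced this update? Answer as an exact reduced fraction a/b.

α = 1/20

F_att = 5/4·(g−p) = 5/4·(-6,12) = (-7.5000,15.0000)
o1: d²=58 > ρ²=40 → inactive
o2: d²=5 ≤ ρ²=40; F_rep = 27·(1,2)/5² = (1.0800,2.1600)
F = F_att + ΣF_rep = (-6.4200,17.1600)
Δp = p'−p = (-0.3210,0.8580); α = Δx/Fx = (-321/1000) / (-321/50) = 1/20
check: Δy/Fy = (429/500) / (429/25) = 1/20 ✓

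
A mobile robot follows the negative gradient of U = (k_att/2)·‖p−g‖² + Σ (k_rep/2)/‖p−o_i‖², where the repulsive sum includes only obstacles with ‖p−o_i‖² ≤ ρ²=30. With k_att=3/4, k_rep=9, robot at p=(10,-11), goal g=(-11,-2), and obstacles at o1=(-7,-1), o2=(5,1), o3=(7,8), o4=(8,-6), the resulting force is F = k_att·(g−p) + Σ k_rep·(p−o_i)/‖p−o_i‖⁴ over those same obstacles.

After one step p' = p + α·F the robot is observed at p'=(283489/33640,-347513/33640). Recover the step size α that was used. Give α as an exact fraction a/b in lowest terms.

F_att = 3/4·(g−p) = 3/4·(-21,9) = (-15.7500,6.7500)
o1: d²=389 > ρ²=30 → inactive
o2: d²=169 > ρ²=30 → inactive
o3: d²=370 > ρ²=30 → inactive
o4: d²=29 ≤ ρ²=30; F_rep = 9·(2,-5)/29² = (0.0214,-0.0535)
F = F_att + ΣF_rep = (-15.7286,6.6965)
Δp = p'−p = (-1.5729,0.6696); α = Δx/Fx = (-52911/33640) / (-52911/3364) = 1/10
check: Δy/Fy = (22527/33640) / (22527/3364) = 1/10 ✓

α = 1/10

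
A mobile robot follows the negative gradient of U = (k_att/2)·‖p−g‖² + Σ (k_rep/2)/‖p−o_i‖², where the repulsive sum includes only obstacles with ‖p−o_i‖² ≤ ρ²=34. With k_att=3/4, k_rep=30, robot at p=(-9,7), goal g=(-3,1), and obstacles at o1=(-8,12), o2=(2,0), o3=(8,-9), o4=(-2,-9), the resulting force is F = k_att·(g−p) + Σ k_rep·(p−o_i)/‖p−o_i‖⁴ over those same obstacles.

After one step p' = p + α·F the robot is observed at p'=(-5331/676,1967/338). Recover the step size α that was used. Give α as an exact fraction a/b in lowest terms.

α = 1/4

F_att = 3/4·(g−p) = 3/4·(6,-6) = (4.5000,-4.5000)
o1: d²=26 ≤ ρ²=34; F_rep = 30·(-1,-5)/26² = (-0.0444,-0.2219)
o2: d²=170 > ρ²=34 → inactive
o3: d²=545 > ρ²=34 → inactive
o4: d²=305 > ρ²=34 → inactive
F = F_att + ΣF_rep = (4.4556,-4.7219)
Δp = p'−p = (1.1139,-1.1805); α = Δx/Fx = (753/676) / (753/169) = 1/4
check: Δy/Fy = (-399/338) / (-798/169) = 1/4 ✓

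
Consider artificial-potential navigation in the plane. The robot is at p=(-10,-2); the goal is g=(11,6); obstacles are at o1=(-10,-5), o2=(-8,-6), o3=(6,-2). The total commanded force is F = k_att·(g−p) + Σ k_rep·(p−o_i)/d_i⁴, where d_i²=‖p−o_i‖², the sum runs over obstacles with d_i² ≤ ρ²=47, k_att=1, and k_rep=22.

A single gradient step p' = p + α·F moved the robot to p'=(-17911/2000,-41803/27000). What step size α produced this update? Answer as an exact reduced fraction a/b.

F_att = 1·(g−p) = 1·(21,8) = (21.0000,8.0000)
o1: d²=9 ≤ ρ²=47; F_rep = 22·(0,3)/9² = (0.0000,0.8148)
o2: d²=20 ≤ ρ²=47; F_rep = 22·(-2,4)/20² = (-0.1100,0.2200)
o3: d²=256 > ρ²=47 → inactive
F = F_att + ΣF_rep = (20.8900,9.0348)
Δp = p'−p = (1.0445,0.4517); α = Δx/Fx = (2089/2000) / (2089/100) = 1/20
check: Δy/Fy = (12197/27000) / (12197/1350) = 1/20 ✓

α = 1/20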